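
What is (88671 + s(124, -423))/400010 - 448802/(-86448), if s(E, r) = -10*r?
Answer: 46889098417/8645016120 ≈ 5.4238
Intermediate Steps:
(88671 + s(124, -423))/400010 - 448802/(-86448) = (88671 - 10*(-423))/400010 - 448802/(-86448) = (88671 + 4230)*(1/400010) - 448802*(-1/86448) = 92901*(1/400010) + 224401/43224 = 92901/400010 + 224401/43224 = 46889098417/8645016120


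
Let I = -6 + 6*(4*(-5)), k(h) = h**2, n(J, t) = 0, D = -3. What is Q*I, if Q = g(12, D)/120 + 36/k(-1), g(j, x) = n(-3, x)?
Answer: -4536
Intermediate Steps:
g(j, x) = 0
Q = 36 (Q = 0/120 + 36/((-1)**2) = 0*(1/120) + 36/1 = 0 + 36*1 = 0 + 36 = 36)
I = -126 (I = -6 + 6*(-20) = -6 - 120 = -126)
Q*I = 36*(-126) = -4536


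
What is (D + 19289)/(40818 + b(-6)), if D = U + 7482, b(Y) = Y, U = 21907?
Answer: 427/358 ≈ 1.1927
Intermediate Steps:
D = 29389 (D = 21907 + 7482 = 29389)
(D + 19289)/(40818 + b(-6)) = (29389 + 19289)/(40818 - 6) = 48678/40812 = 48678*(1/40812) = 427/358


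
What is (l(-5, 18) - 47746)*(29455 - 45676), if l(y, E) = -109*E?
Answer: 806313468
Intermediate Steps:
(l(-5, 18) - 47746)*(29455 - 45676) = (-109*18 - 47746)*(29455 - 45676) = (-1962 - 47746)*(-16221) = -49708*(-16221) = 806313468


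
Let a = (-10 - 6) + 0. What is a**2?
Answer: 256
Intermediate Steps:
a = -16 (a = -16 + 0 = -16)
a**2 = (-16)**2 = 256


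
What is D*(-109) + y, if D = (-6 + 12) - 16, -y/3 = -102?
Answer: 1396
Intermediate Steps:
y = 306 (y = -3*(-102) = 306)
D = -10 (D = 6 - 16 = -10)
D*(-109) + y = -10*(-109) + 306 = 1090 + 306 = 1396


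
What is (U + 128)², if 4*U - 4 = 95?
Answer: 373321/16 ≈ 23333.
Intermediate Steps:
U = 99/4 (U = 1 + (¼)*95 = 1 + 95/4 = 99/4 ≈ 24.750)
(U + 128)² = (99/4 + 128)² = (611/4)² = 373321/16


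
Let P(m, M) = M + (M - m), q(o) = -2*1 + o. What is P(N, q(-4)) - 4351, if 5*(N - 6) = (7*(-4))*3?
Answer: -21761/5 ≈ -4352.2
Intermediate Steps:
q(o) = -2 + o
N = -54/5 (N = 6 + ((7*(-4))*3)/5 = 6 + (-28*3)/5 = 6 + (⅕)*(-84) = 6 - 84/5 = -54/5 ≈ -10.800)
P(m, M) = -m + 2*M
P(N, q(-4)) - 4351 = (-1*(-54/5) + 2*(-2 - 4)) - 4351 = (54/5 + 2*(-6)) - 4351 = (54/5 - 12) - 4351 = -6/5 - 4351 = -21761/5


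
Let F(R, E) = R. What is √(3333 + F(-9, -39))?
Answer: 2*√831 ≈ 57.654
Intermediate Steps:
√(3333 + F(-9, -39)) = √(3333 - 9) = √3324 = 2*√831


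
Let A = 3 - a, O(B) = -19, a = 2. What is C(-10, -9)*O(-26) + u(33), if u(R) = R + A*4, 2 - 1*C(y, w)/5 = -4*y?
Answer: 3647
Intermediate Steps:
C(y, w) = 10 + 20*y (C(y, w) = 10 - (-20)*y = 10 + 20*y)
A = 1 (A = 3 - 1*2 = 3 - 2 = 1)
u(R) = 4 + R (u(R) = R + 1*4 = R + 4 = 4 + R)
C(-10, -9)*O(-26) + u(33) = (10 + 20*(-10))*(-19) + (4 + 33) = (10 - 200)*(-19) + 37 = -190*(-19) + 37 = 3610 + 37 = 3647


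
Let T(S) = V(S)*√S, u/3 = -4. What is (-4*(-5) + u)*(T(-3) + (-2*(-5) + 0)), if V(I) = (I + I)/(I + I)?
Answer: 80 + 8*I*√3 ≈ 80.0 + 13.856*I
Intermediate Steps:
V(I) = 1 (V(I) = (2*I)/((2*I)) = (2*I)*(1/(2*I)) = 1)
u = -12 (u = 3*(-4) = -12)
T(S) = √S (T(S) = 1*√S = √S)
(-4*(-5) + u)*(T(-3) + (-2*(-5) + 0)) = (-4*(-5) - 12)*(√(-3) + (-2*(-5) + 0)) = (20 - 12)*(I*√3 + (10 + 0)) = 8*(I*√3 + 10) = 8*(10 + I*√3) = 80 + 8*I*√3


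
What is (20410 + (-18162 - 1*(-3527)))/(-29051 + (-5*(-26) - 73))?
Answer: -825/4142 ≈ -0.19918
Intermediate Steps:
(20410 + (-18162 - 1*(-3527)))/(-29051 + (-5*(-26) - 73)) = (20410 + (-18162 + 3527))/(-29051 + (130 - 73)) = (20410 - 14635)/(-29051 + 57) = 5775/(-28994) = 5775*(-1/28994) = -825/4142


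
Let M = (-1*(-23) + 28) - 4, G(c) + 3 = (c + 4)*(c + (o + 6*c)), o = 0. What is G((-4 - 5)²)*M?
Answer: 2265024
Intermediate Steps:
G(c) = -3 + 7*c*(4 + c) (G(c) = -3 + (c + 4)*(c + (0 + 6*c)) = -3 + (4 + c)*(c + 6*c) = -3 + (4 + c)*(7*c) = -3 + 7*c*(4 + c))
M = 47 (M = (23 + 28) - 4 = 51 - 4 = 47)
G((-4 - 5)²)*M = (-3 + 7*((-4 - 5)²)² + 28*(-4 - 5)²)*47 = (-3 + 7*((-9)²)² + 28*(-9)²)*47 = (-3 + 7*81² + 28*81)*47 = (-3 + 7*6561 + 2268)*47 = (-3 + 45927 + 2268)*47 = 48192*47 = 2265024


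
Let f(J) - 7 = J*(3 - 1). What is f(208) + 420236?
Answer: 420659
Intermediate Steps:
f(J) = 7 + 2*J (f(J) = 7 + J*(3 - 1) = 7 + J*2 = 7 + 2*J)
f(208) + 420236 = (7 + 2*208) + 420236 = (7 + 416) + 420236 = 423 + 420236 = 420659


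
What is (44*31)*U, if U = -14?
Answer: -19096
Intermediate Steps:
(44*31)*U = (44*31)*(-14) = 1364*(-14) = -19096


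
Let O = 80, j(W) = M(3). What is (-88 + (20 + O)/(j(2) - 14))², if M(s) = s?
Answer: 1140624/121 ≈ 9426.6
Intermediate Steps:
j(W) = 3
(-88 + (20 + O)/(j(2) - 14))² = (-88 + (20 + 80)/(3 - 14))² = (-88 + 100/(-11))² = (-88 + 100*(-1/11))² = (-88 - 100/11)² = (-1068/11)² = 1140624/121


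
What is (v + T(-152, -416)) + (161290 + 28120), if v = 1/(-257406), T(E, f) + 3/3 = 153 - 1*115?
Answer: 48764794481/257406 ≈ 1.8945e+5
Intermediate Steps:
T(E, f) = 37 (T(E, f) = -1 + (153 - 1*115) = -1 + (153 - 115) = -1 + 38 = 37)
v = -1/257406 ≈ -3.8849e-6
(v + T(-152, -416)) + (161290 + 28120) = (-1/257406 + 37) + (161290 + 28120) = 9524021/257406 + 189410 = 48764794481/257406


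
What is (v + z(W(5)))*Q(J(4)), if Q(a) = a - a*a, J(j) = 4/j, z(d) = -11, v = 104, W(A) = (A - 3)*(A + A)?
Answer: 0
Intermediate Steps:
W(A) = 2*A*(-3 + A) (W(A) = (-3 + A)*(2*A) = 2*A*(-3 + A))
Q(a) = a - a**2
(v + z(W(5)))*Q(J(4)) = (104 - 11)*((4/4)*(1 - 4/4)) = 93*((4*(1/4))*(1 - 4/4)) = 93*(1*(1 - 1*1)) = 93*(1*(1 - 1)) = 93*(1*0) = 93*0 = 0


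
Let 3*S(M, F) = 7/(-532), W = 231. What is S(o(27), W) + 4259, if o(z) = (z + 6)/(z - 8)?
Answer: 971051/228 ≈ 4259.0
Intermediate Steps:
o(z) = (6 + z)/(-8 + z)
S(M, F) = -1/228 (S(M, F) = (7/(-532))/3 = (7*(-1/532))/3 = (⅓)*(-1/76) = -1/228)
S(o(27), W) + 4259 = -1/228 + 4259 = 971051/228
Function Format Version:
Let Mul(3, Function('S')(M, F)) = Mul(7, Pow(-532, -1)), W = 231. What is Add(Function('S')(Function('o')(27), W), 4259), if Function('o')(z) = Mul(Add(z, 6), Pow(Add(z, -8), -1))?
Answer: Rational(971051, 228) ≈ 4259.0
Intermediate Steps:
Function('o')(z) = Mul(Pow(Add(-8, z), -1), Add(6, z)) (Function('o')(z) = Mul(Add(6, z), Pow(Add(-8, z), -1)) = Mul(Pow(Add(-8, z), -1), Add(6, z)))
Function('S')(M, F) = Rational(-1, 228) (Function('S')(M, F) = Mul(Rational(1, 3), Mul(7, Pow(-532, -1))) = Mul(Rational(1, 3), Mul(7, Rational(-1, 532))) = Mul(Rational(1, 3), Rational(-1, 76)) = Rational(-1, 228))
Add(Function('S')(Function('o')(27), W), 4259) = Add(Rational(-1, 228), 4259) = Rational(971051, 228)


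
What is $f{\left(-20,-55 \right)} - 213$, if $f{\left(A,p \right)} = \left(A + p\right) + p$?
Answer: $-343$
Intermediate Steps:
$f{\left(A,p \right)} = A + 2 p$
$f{\left(-20,-55 \right)} - 213 = \left(-20 + 2 \left(-55\right)\right) - 213 = \left(-20 - 110\right) - 213 = -130 - 213 = -343$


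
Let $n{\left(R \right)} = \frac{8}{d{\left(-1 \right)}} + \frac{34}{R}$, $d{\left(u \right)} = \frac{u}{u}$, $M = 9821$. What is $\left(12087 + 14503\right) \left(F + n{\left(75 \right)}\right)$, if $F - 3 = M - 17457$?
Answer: $- \frac{3041050438}{15} \approx -2.0274 \cdot 10^{8}$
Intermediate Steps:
$d{\left(u \right)} = 1$
$F = -7633$ ($F = 3 + \left(9821 - 17457\right) = 3 - 7636 = -7633$)
$n{\left(R \right)} = 8 + \frac{34}{R}$ ($n{\left(R \right)} = \frac{8}{1} + \frac{34}{R} = 8 \cdot 1 + \frac{34}{R} = 8 + \frac{34}{R}$)
$\left(12087 + 14503\right) \left(F + n{\left(75 \right)}\right) = \left(12087 + 14503\right) \left(-7633 + \left(8 + \frac{34}{75}\right)\right) = 26590 \left(-7633 + \left(8 + 34 \cdot \frac{1}{75}\right)\right) = 26590 \left(-7633 + \left(8 + \frac{34}{75}\right)\right) = 26590 \left(-7633 + \frac{634}{75}\right) = 26590 \left(- \frac{571841}{75}\right) = - \frac{3041050438}{15}$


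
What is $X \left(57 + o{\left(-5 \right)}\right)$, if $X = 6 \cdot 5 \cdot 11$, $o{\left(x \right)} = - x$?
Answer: $20460$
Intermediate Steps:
$X = 330$ ($X = 30 \cdot 11 = 330$)
$X \left(57 + o{\left(-5 \right)}\right) = 330 \left(57 - -5\right) = 330 \left(57 + 5\right) = 330 \cdot 62 = 20460$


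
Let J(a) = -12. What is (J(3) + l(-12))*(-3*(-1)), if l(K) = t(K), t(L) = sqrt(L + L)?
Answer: -36 + 6*I*sqrt(6) ≈ -36.0 + 14.697*I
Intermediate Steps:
t(L) = sqrt(2)*sqrt(L) (t(L) = sqrt(2*L) = sqrt(2)*sqrt(L))
l(K) = sqrt(2)*sqrt(K)
(J(3) + l(-12))*(-3*(-1)) = (-12 + sqrt(2)*sqrt(-12))*(-3*(-1)) = (-12 + sqrt(2)*(2*I*sqrt(3)))*3 = (-12 + 2*I*sqrt(6))*3 = -36 + 6*I*sqrt(6)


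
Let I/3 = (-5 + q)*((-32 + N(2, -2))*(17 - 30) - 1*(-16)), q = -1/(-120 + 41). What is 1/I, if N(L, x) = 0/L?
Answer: -79/510624 ≈ -0.00015471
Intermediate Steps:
N(L, x) = 0
q = 1/79 (q = -1/(-79) = -1*(-1/79) = 1/79 ≈ 0.012658)
I = -510624/79 (I = 3*((-5 + 1/79)*((-32 + 0)*(17 - 30) - 1*(-16))) = 3*(-394*(-32*(-13) + 16)/79) = 3*(-394*(416 + 16)/79) = 3*(-394/79*432) = 3*(-170208/79) = -510624/79 ≈ -6463.6)
1/I = 1/(-510624/79) = -79/510624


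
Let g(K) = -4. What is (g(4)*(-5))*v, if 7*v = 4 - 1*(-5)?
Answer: 180/7 ≈ 25.714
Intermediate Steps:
v = 9/7 (v = (4 - 1*(-5))/7 = (4 + 5)/7 = (⅐)*9 = 9/7 ≈ 1.2857)
(g(4)*(-5))*v = -4*(-5)*(9/7) = 20*(9/7) = 180/7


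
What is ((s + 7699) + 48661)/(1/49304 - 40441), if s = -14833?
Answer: -2047447208/1993903063 ≈ -1.0269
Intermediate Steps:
((s + 7699) + 48661)/(1/49304 - 40441) = ((-14833 + 7699) + 48661)/(1/49304 - 40441) = (-7134 + 48661)/(1/49304 - 40441) = 41527/(-1993903063/49304) = 41527*(-49304/1993903063) = -2047447208/1993903063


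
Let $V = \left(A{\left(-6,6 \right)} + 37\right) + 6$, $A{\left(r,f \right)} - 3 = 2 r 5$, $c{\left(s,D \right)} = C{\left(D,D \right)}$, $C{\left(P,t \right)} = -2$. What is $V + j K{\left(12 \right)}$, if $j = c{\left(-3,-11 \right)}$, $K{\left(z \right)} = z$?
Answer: $-38$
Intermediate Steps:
$c{\left(s,D \right)} = -2$
$j = -2$
$A{\left(r,f \right)} = 3 + 10 r$ ($A{\left(r,f \right)} = 3 + 2 r 5 = 3 + 10 r$)
$V = -14$ ($V = \left(\left(3 + 10 \left(-6\right)\right) + 37\right) + 6 = \left(\left(3 - 60\right) + 37\right) + 6 = \left(-57 + 37\right) + 6 = -20 + 6 = -14$)
$V + j K{\left(12 \right)} = -14 - 24 = -38$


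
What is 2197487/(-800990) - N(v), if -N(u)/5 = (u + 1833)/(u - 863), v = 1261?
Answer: 5758357737/159397010 ≈ 36.126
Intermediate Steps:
N(u) = -5*(1833 + u)/(-863 + u) (N(u) = -5*(u + 1833)/(u - 863) = -5*(1833 + u)/(-863 + u))
2197487/(-800990) - N(v) = 2197487/(-800990) - 5*(-1833 - 1*1261)/(-863 + 1261) = 2197487*(-1/800990) - 5*(-1833 - 1261)/398 = -2197487/800990 - 5*(-3094)/398 = -2197487/800990 - 1*(-7735/199) = -2197487/800990 + 7735/199 = 5758357737/159397010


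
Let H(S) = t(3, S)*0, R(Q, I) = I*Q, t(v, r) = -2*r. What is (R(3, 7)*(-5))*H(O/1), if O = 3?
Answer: 0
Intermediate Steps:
H(S) = 0 (H(S) = -2*S*0 = 0)
(R(3, 7)*(-5))*H(O/1) = ((7*3)*(-5))*0 = (21*(-5))*0 = -105*0 = 0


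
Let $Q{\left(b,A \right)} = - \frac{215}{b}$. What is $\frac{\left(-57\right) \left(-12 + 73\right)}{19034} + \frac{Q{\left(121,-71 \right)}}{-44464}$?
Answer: $- \frac{9351334189}{51202830448} \approx -0.18263$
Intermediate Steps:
$\frac{\left(-57\right) \left(-12 + 73\right)}{19034} + \frac{Q{\left(121,-71 \right)}}{-44464} = \frac{\left(-57\right) \left(-12 + 73\right)}{19034} + \frac{\left(-215\right) \frac{1}{121}}{-44464} = \left(-57\right) 61 \cdot \frac{1}{19034} + \left(-215\right) \frac{1}{121} \left(- \frac{1}{44464}\right) = \left(-3477\right) \frac{1}{19034} - - \frac{215}{5380144} = - \frac{3477}{19034} + \frac{215}{5380144} = - \frac{9351334189}{51202830448}$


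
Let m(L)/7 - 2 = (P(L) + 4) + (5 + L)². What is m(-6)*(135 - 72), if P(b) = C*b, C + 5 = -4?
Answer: 26901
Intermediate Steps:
C = -9 (C = -5 - 4 = -9)
P(b) = -9*b
m(L) = 42 - 63*L + 7*(5 + L)² (m(L) = 14 + 7*((-9*L + 4) + (5 + L)²) = 14 + 7*((4 - 9*L) + (5 + L)²) = 14 + 7*(4 + (5 + L)² - 9*L) = 14 + (28 - 63*L + 7*(5 + L)²) = 42 - 63*L + 7*(5 + L)²)
m(-6)*(135 - 72) = (217 + 7*(-6) + 7*(-6)²)*(135 - 72) = (217 - 42 + 7*36)*63 = (217 - 42 + 252)*63 = 427*63 = 26901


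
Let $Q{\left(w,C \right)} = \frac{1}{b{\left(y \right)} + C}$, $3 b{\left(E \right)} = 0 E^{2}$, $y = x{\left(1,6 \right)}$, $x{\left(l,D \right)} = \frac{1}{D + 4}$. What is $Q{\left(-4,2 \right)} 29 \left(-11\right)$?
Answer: $- \frac{319}{2} \approx -159.5$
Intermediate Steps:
$x{\left(l,D \right)} = \frac{1}{4 + D}$
$y = \frac{1}{10}$ ($y = \frac{1}{4 + 6} = \frac{1}{10} \approx 0.1$)
$b{\left(E \right)} = 0$ ($b{\left(E \right)} = \frac{0 E^{2}}{3} = \frac{1}{3} \cdot 0 = 0$)
$Q{\left(w,C \right)} = \frac{1}{C}$ ($Q{\left(w,C \right)} = \frac{1}{0 + C} = \frac{1}{C}$)
$Q{\left(-4,2 \right)} 29 \left(-11\right) = \frac{1}{2} \cdot 29 \left(-11\right) = \frac{29}{2} \left(-11\right) = - \frac{319}{2}$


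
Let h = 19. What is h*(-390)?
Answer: -7410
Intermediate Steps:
h*(-390) = 19*(-390) = -7410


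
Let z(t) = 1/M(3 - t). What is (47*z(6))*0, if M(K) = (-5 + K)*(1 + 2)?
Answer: 0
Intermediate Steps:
M(K) = -15 + 3*K (M(K) = (-5 + K)*3 = -15 + 3*K)
z(t) = 1/(-6 - 3*t) (z(t) = 1/(-15 + 3*(3 - t)) = 1/(-15 + (9 - 3*t)) = 1/(-6 - 3*t))
(47*z(6))*0 = (47*(-1/(6 + 3*6)))*0 = (47*(-1/(6 + 18)))*0 = (47*(-1/24))*0 = -47/24*0 = 0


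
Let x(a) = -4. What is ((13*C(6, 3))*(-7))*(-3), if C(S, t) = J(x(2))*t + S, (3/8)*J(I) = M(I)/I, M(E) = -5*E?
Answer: -9282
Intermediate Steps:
J(I) = -40/3 (J(I) = 8*((-5*I)/I)/3 = (8/3)*(-5) = -40/3)
C(S, t) = S - 40*t/3 (C(S, t) = -40*t/3 + S = S - 40*t/3)
((13*C(6, 3))*(-7))*(-3) = ((13*(6 - 40/3*3))*(-7))*(-3) = ((13*(6 - 40))*(-7))*(-3) = ((13*(-34))*(-7))*(-3) = -442*(-7)*(-3) = 3094*(-3) = -9282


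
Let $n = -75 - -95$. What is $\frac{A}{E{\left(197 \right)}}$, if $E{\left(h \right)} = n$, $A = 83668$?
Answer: $\frac{20917}{5} \approx 4183.4$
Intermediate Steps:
$n = 20$ ($n = -75 + 95 = 20$)
$E{\left(h \right)} = 20$
$\frac{A}{E{\left(197 \right)}} = \frac{83668}{20} = 83668 \cdot \frac{1}{20} = \frac{20917}{5}$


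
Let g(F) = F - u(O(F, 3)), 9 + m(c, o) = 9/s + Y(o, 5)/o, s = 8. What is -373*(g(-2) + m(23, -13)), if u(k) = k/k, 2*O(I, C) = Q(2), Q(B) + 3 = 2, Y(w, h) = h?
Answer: 436783/104 ≈ 4199.8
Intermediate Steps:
Q(B) = -1 (Q(B) = -3 + 2 = -1)
O(I, C) = -1/2 (O(I, C) = (1/2)*(-1) = -1/2)
m(c, o) = -63/8 + 5/o (m(c, o) = -9 + (9/8 + 5/o) = -63/8 + 5/o)
u(k) = 1
g(F) = -1 + F (g(F) = F - 1*1 = F - 1 = -1 + F)
-373*(g(-2) + m(23, -13)) = -373*((-1 - 2) + (-63/8 + 5/(-13))) = -373*(-3 + (-63/8 + 5*(-1/13))) = -373*(-3 + (-63/8 - 5/13)) = -373*(-3 - 859/104) = -373*(-1171/104) = 436783/104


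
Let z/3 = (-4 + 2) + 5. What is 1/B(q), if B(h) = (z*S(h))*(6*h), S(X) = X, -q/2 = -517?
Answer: 1/57734424 ≈ 1.7321e-8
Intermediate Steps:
q = 1034 (q = -2*(-517) = 1034)
z = 9 (z = 3*((-4 + 2) + 5) = 3*(-2 + 5) = 3*3 = 9)
B(h) = 54*h² (B(h) = (9*h)*(6*h) = 54*h²)
1/B(q) = 1/(54*1034²) = 1/(54*1069156) = 1/57734424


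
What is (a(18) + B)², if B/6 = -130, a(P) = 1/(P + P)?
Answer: 788430241/1296 ≈ 6.0836e+5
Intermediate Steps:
a(P) = 1/(2*P)
B = -780 (B = 6*(-130) = -780)
(a(18) + B)² = ((½)/18 - 780)² = ((½)*(1/18) - 780)² = (1/36 - 780)² = (-28079/36)² = 788430241/1296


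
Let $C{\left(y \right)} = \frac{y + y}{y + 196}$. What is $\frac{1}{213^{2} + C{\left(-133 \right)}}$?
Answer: $\frac{9}{408283} \approx 2.2044 \cdot 10^{-5}$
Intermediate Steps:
$C{\left(y \right)} = \frac{2 y}{196 + y}$
$\frac{1}{213^{2} + C{\left(-133 \right)}} = \frac{1}{213^{2} + 2 \left(-133\right) \frac{1}{196 - 133}} = \frac{1}{45369 + 2 \left(-133\right) \frac{1}{63}} = \frac{1}{45369 - \frac{38}{9}} = \frac{1}{\frac{408283}{9}} = \frac{9}{408283}$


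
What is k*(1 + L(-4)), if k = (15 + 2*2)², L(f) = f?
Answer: -1083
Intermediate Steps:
k = 361 (k = (15 + 4)² = 19² = 361)
k*(1 + L(-4)) = 361*(1 - 4) = 361*(-3) = -1083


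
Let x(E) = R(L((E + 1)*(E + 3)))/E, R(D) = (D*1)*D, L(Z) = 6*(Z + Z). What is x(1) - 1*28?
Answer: 9188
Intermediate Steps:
L(Z) = 12*Z (L(Z) = 6*(2*Z) = 12*Z)
R(D) = D² (R(D) = D*D = D²)
x(E) = 144*(1 + E)²*(3 + E)²/E (x(E) = (12*((E + 1)*(E + 3)))²/E = (12*((1 + E)*(3 + E)))²/E = (12*(1 + E)*(3 + E))²/E = (144*(1 + E)²*(3 + E)²)/E = 144*(1 + E)²*(3 + E)²/E)
x(1) - 1*28 = 144*(3 + 1² + 4*1)²/1 - 1*28 = 144*1*(3 + 1 + 4)² - 28 = 144*1*8² - 28 = 144*1*64 - 28 = 9216 - 28 = 9188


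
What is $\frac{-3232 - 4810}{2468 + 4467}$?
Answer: $- \frac{8042}{6935} \approx -1.1596$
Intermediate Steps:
$\frac{-3232 - 4810}{2468 + 4467} = - \frac{8042}{6935}$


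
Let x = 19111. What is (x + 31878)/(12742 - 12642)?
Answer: 50989/100 ≈ 509.89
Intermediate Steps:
(x + 31878)/(12742 - 12642) = (19111 + 31878)/(12742 - 12642) = 50989/100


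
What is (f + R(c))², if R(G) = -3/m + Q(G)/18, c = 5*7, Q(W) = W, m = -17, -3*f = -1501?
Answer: 23639370001/93636 ≈ 2.5246e+5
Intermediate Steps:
f = 1501/3 (f = -⅓*(-1501) = 1501/3 ≈ 500.33)
c = 35
R(G) = 3/17 + G/18 (R(G) = -3/(-17) + G/18 = -3*(-1/17) + G*(1/18) = 3/17 + G/18)
(f + R(c))² = (1501/3 + (3/17 + (1/18)*35))² = (1501/3 + (3/17 + 35/18))² = (1501/3 + 649/306)² = (153751/306)² = 23639370001/93636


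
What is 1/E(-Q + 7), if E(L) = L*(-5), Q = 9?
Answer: ⅒ ≈ 0.10000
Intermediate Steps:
E(L) = -5*L
1/E(-Q + 7) = 1/(-5*(-1*9 + 7)) = 1/(-5*(-9 + 7)) = 1/(-5*(-2)) = 1/10 = ⅒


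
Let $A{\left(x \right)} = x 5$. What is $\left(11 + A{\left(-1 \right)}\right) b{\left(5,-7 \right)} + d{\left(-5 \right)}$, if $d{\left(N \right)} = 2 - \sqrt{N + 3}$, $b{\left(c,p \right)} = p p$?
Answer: $296 - i \sqrt{2} \approx 296.0 - 1.4142 i$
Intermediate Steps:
$A{\left(x \right)} = 5 x$
$b{\left(c,p \right)} = p^{2}$
$d{\left(N \right)} = 2 - \sqrt{3 + N}$
$\left(11 + A{\left(-1 \right)}\right) b{\left(5,-7 \right)} + d{\left(-5 \right)} = \left(11 + 5 \left(-1\right)\right) \left(-7\right)^{2} + \left(2 - \sqrt{3 - 5}\right) = \left(11 - 5\right) 49 + \left(2 - \sqrt{-2}\right) = 6 \cdot 49 + \left(2 - i \sqrt{2}\right) = 294 + \left(2 - i \sqrt{2}\right) = 296 - i \sqrt{2}$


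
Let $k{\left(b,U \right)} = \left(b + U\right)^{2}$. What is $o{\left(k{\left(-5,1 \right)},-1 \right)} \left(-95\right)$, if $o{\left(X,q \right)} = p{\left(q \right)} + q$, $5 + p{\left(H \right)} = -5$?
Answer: $1045$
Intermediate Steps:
$p{\left(H \right)} = -10$ ($p{\left(H \right)} = -5 - 5 = -10$)
$k{\left(b,U \right)} = \left(U + b\right)^{2}$
$o{\left(X,q \right)} = -10 + q$
$o{\left(k{\left(-5,1 \right)},-1 \right)} \left(-95\right) = \left(-10 - 1\right) \left(-95\right) = \left(-11\right) \left(-95\right) = 1045$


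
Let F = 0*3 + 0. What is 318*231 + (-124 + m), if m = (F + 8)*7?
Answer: 73390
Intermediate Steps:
F = 0 (F = 0 + 0 = 0)
m = 56 (m = (0 + 8)*7 = 8*7 = 56)
318*231 + (-124 + m) = 318*231 + (-124 + 56) = 73458 - 68 = 73390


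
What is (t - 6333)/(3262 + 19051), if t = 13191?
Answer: 6858/22313 ≈ 0.30735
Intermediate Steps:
(t - 6333)/(3262 + 19051) = (13191 - 6333)/(3262 + 19051) = 6858/22313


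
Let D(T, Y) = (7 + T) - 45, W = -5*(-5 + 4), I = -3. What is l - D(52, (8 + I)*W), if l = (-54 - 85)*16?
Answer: -2238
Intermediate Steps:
W = 5 (W = -5*(-1) = 5)
l = -2224 (l = -139*16 = -2224)
D(T, Y) = -38 + T
l - D(52, (8 + I)*W) = -2224 - (-38 + 52) = -2224 - 1*14 = -2224 - 14 = -2238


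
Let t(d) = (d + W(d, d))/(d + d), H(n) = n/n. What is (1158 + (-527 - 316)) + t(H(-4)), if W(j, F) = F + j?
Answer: 633/2 ≈ 316.50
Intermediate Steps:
H(n) = 1
t(d) = 3/2 (t(d) = (d + (d + d))/(d + d) = (d + 2*d)/((2*d)) = (3*d)*(1/(2*d)) = 3/2)
(1158 + (-527 - 316)) + t(H(-4)) = (1158 + (-527 - 316)) + 3/2 = (1158 - 843) + 3/2 = 315 + 3/2 = 633/2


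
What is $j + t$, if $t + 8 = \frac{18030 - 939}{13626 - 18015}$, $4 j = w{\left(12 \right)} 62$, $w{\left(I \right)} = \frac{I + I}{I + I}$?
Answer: $\frac{10551}{2926} \approx 3.6059$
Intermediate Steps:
$w{\left(I \right)} = 1$ ($w{\left(I \right)} = \frac{2 I}{2 I} = 2 I \frac{1}{2 I} = 1$)
$j = \frac{31}{2}$ ($j = \frac{1 \cdot 62}{4} = \frac{1}{4} \cdot 62 = \frac{31}{2} \approx 15.5$)
$t = - \frac{17401}{1463}$ ($t = -8 + \frac{18030 - 939}{13626 - 18015} = -8 + \frac{18030 + \left(-11942 + 11003\right)}{-4389} = -8 + \left(18030 - 939\right) \left(- \frac{1}{4389}\right) = -8 + 17091 \left(- \frac{1}{4389}\right) = -8 - \frac{5697}{1463} = - \frac{17401}{1463} \approx -11.894$)
$j + t = \frac{31}{2} - \frac{17401}{1463} = \frac{10551}{2926}$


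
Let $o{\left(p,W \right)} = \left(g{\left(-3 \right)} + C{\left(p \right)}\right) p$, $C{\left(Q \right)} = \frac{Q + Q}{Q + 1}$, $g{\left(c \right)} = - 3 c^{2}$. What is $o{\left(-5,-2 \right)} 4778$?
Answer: $585305$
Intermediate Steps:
$C{\left(Q \right)} = \frac{2 Q}{1 + Q}$
$o{\left(p,W \right)} = p \left(-27 + \frac{2 p}{1 + p}\right)$ ($o{\left(p,W \right)} = \left(- 3 \left(-3\right)^{2} + \frac{2 p}{1 + p}\right) p = \left(\left(-3\right) 9 + \frac{2 p}{1 + p}\right) p = \left(-27 + \frac{2 p}{1 + p}\right) p = p \left(-27 + \frac{2 p}{1 + p}\right)$)
$o{\left(-5,-2 \right)} 4778 = - \frac{5 \left(-27 - -125\right)}{1 - 5} \cdot 4778 = - \frac{5 \left(-27 + 125\right)}{-4} \cdot 4778 = \left(-5\right) \left(- \frac{1}{4}\right) 98 \cdot 4778 = \frac{245}{2} \cdot 4778 = 585305$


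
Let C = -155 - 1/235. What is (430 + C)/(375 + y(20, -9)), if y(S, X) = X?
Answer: 32312/43005 ≈ 0.75135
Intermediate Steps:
C = -36426/235 (C = -155 - 1*1/235 = -155 - 1/235 = -36426/235 ≈ -155.00)
(430 + C)/(375 + y(20, -9)) = (430 - 36426/235)/(375 - 9) = (64624/235)/366 = (64624/235)*(1/366) = 32312/43005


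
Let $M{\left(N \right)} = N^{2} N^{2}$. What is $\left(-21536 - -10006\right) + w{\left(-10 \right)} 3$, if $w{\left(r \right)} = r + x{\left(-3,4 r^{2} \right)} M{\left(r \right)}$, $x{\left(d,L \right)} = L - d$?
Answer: $12078440$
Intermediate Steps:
$M{\left(N \right)} = N^{4}$
$w{\left(r \right)} = r + r^{4} \left(3 + 4 r^{2}\right)$ ($w{\left(r \right)} = r + \left(4 r^{2} - -3\right) r^{4} = r + \left(4 r^{2} + 3\right) r^{4} = r + \left(3 + 4 r^{2}\right) r^{4} = r + r^{4} \left(3 + 4 r^{2}\right)$)
$\left(-21536 - -10006\right) + w{\left(-10 \right)} 3 = \left(-21536 - -10006\right) + \left(-10 + 3 \left(-10\right)^{4} + 4 \left(-10\right)^{6}\right) 3 = \left(-21536 + 10006\right) + \left(-10 + 3 \cdot 10000 + 4 \cdot 1000000\right) 3 = -11530 + \left(-10 + 30000 + 4000000\right) 3 = -11530 + 4029990 \cdot 3 = -11530 + 12089970 = 12078440$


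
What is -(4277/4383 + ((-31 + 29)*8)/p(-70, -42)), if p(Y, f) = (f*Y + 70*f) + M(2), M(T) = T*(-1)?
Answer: -39341/4383 ≈ -8.9758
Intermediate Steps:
M(T) = -T
p(Y, f) = -2 + 70*f + Y*f (p(Y, f) = (f*Y + 70*f) - 1*2 = (Y*f + 70*f) - 2 = (70*f + Y*f) - 2 = -2 + 70*f + Y*f)
-(4277/4383 + ((-31 + 29)*8)/p(-70, -42)) = -(4277/4383 + ((-31 + 29)*8)/(-2 + 70*(-42) - 70*(-42))) = -(4277*(1/4383) + (-2*8)/(-2 - 2940 + 2940)) = -(4277/4383 - 16/(-2)) = -(4277/4383 - 16*(-1/2)) = -(4277/4383 + 8) = -1*39341/4383 = -39341/4383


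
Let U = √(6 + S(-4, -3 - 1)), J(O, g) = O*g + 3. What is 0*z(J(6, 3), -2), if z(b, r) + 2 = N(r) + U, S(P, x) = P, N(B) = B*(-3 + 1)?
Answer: 0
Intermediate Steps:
N(B) = -2*B (N(B) = B*(-2) = -2*B)
J(O, g) = 3 + O*g
U = √2 (U = √(6 - 4) = √2 ≈ 1.4142)
z(b, r) = -2 + √2 - 2*r (z(b, r) = -2 + (-2*r + √2) = -2 + (√2 - 2*r) = -2 + √2 - 2*r)
0*z(J(6, 3), -2) = 0*(-2 + √2 - 2*(-2)) = 0*(-2 + √2 + 4) = 0*(2 + √2) = 0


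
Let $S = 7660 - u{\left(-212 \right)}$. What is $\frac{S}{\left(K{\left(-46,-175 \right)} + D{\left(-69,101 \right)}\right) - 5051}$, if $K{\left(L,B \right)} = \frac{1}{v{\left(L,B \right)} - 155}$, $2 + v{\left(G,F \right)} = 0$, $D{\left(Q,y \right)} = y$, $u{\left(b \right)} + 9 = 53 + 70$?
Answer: $- \frac{1184722}{777151} \approx -1.5244$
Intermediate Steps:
$u{\left(b \right)} = 114$ ($u{\left(b \right)} = -9 + \left(53 + 70\right) = -9 + 123 = 114$)
$v{\left(G,F \right)} = -2$ ($v{\left(G,F \right)} = -2 + 0 = -2$)
$K{\left(L,B \right)} = - \frac{1}{157}$ ($K{\left(L,B \right)} = \frac{1}{-2 - 155} = \frac{1}{-157} = - \frac{1}{157}$)
$S = 7546$ ($S = 7660 - 114 = 7546$)
$\frac{S}{\left(K{\left(-46,-175 \right)} + D{\left(-69,101 \right)}\right) - 5051} = \frac{7546}{\left(- \frac{1}{157} + 101\right) - 5051} = \frac{7546}{\frac{15856}{157} - 5051} = \frac{7546}{- \frac{777151}{157}} = 7546 \left(- \frac{157}{777151}\right) = - \frac{1184722}{777151}$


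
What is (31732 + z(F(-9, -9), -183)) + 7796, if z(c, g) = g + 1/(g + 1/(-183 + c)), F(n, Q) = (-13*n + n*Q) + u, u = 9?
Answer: 172763871/4391 ≈ 39345.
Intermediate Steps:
F(n, Q) = 9 - 13*n + Q*n (F(n, Q) = (-13*n + n*Q) + 9 = (-13*n + Q*n) + 9 = 9 - 13*n + Q*n)
(31732 + z(F(-9, -9), -183)) + 7796 = (31732 + (-183 + (9 - 13*(-9) - 9*(-9)) - 183 - 183*(-183)² + (9 - 13*(-9) - 9*(-9))*(-183)²)/(1 - 183*(-183) + (9 - 13*(-9) - 9*(-9))*(-183))) + 7796 = (31732 + (-183 + (9 + 117 + 81) - 183 - 183*33489 + (9 + 117 + 81)*33489)/(1 + 33489 + (9 + 117 + 81)*(-183))) + 7796 = (31732 + (-183 + 207 - 183 - 6128487 + 207*33489)/(1 + 33489 + 207*(-183))) + 7796 = (31732 + (-183 + 207 - 183 - 6128487 + 6932223)/(1 + 33489 - 37881)) + 7796 = (31732 + 803577/(-4391)) + 7796 = (31732 - 1/4391*803577) + 7796 = (31732 - 803577/4391) + 7796 = 138531635/4391 + 7796 = 172763871/4391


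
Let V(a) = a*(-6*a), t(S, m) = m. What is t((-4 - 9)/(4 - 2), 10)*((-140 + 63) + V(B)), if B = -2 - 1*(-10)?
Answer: -4610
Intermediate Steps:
B = 8 (B = -2 + 10 = 8)
V(a) = -6*a**2
t((-4 - 9)/(4 - 2), 10)*((-140 + 63) + V(B)) = 10*((-140 + 63) - 6*8**2) = 10*(-77 - 6*64) = 10*(-77 - 384) = 10*(-461) = -4610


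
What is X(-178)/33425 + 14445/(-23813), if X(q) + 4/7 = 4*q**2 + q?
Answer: 17716215451/5571646675 ≈ 3.1797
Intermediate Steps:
X(q) = -4/7 + q + 4*q**2 (X(q) = -4/7 + (4*q**2 + q) = -4/7 + (q + 4*q**2) = -4/7 + q + 4*q**2)
X(-178)/33425 + 14445/(-23813) = (-4/7 - 178 + 4*(-178)**2)/33425 + 14445/(-23813) = (-4/7 - 178 + 4*31684)*(1/33425) + 14445*(-1/23813) = (-4/7 - 178 + 126736)*(1/33425) - 14445/23813 = (885902/7)*(1/33425) - 14445/23813 = 885902/233975 - 14445/23813 = 17716215451/5571646675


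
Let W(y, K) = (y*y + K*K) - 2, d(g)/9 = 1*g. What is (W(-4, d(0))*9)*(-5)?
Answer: -630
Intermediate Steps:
d(g) = 9*g (d(g) = 9*(1*g) = 9*g)
W(y, K) = -2 + K² + y² (W(y, K) = (y² + K²) - 2 = (K² + y²) - 2 = -2 + K² + y²)
(W(-4, d(0))*9)*(-5) = ((-2 + (9*0)² + (-4)²)*9)*(-5) = ((-2 + 0² + 16)*9)*(-5) = ((-2 + 0 + 16)*9)*(-5) = (14*9)*(-5) = 126*(-5) = -630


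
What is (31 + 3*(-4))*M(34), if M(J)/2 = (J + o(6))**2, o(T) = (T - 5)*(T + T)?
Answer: 80408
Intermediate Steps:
o(T) = 2*T*(-5 + T) (o(T) = (-5 + T)*(2*T) = 2*T*(-5 + T))
M(J) = 2*(12 + J)**2 (M(J) = 2*(J + 2*6*(-5 + 6))**2 = 2*(J + 2*6*1)**2 = 2*(J + 12)**2 = 2*(12 + J)**2)
(31 + 3*(-4))*M(34) = (31 + 3*(-4))*(2*(12 + 34)**2) = (31 - 12)*(2*46**2) = 19*(2*2116) = 19*4232 = 80408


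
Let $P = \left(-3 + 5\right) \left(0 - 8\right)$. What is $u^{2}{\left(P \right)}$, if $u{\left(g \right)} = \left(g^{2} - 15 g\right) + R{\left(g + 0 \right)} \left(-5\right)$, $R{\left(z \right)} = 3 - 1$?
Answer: $236196$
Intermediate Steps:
$R{\left(z \right)} = 2$ ($R{\left(z \right)} = 3 - 1 = 2$)
$P = -16$ ($P = 2 \left(-8\right) = -16$)
$u{\left(g \right)} = -10 + g^{2} - 15 g$ ($u{\left(g \right)} = \left(g^{2} - 15 g\right) + 2 \left(-5\right) = \left(g^{2} - 15 g\right) - 10 = -10 + g^{2} - 15 g$)
$u^{2}{\left(P \right)} = \left(-10 + \left(-16\right)^{2} - -240\right)^{2} = \left(-10 + 256 + 240\right)^{2} = 486^{2} = 236196$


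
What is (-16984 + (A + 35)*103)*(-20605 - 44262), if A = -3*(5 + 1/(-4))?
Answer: 3852256529/4 ≈ 9.6306e+8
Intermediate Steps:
A = -57/4 (A = -3*(5 - ¼) = -3*19/4 = -57/4 ≈ -14.250)
(-16984 + (A + 35)*103)*(-20605 - 44262) = (-16984 + (-57/4 + 35)*103)*(-20605 - 44262) = (-16984 + (83/4)*103)*(-64867) = (-16984 + 8549/4)*(-64867) = -59387/4*(-64867) = 3852256529/4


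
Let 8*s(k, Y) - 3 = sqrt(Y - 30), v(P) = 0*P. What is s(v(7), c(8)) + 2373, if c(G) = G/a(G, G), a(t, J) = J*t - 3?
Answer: 18987/8 + I*sqrt(111142)/488 ≈ 2373.4 + 0.68316*I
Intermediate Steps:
a(t, J) = -3 + J*t
c(G) = G/(-3 + G**2) (c(G) = G/(-3 + G*G) = G/(-3 + G**2))
v(P) = 0
s(k, Y) = 3/8 + sqrt(-30 + Y)/8 (s(k, Y) = 3/8 + sqrt(Y - 30)/8 = 3/8 + sqrt(-30 + Y)/8)
s(v(7), c(8)) + 2373 = (3/8 + sqrt(-30 + 8/(-3 + 8**2))/8) + 2373 = (3/8 + sqrt(-30 + 8/(-3 + 64))/8) + 2373 = (3/8 + sqrt(-30 + 8/61)/8) + 2373 = (3/8 + sqrt(-1822/61)/8) + 2373 = (3/8 + (I*sqrt(111142)/61)/8) + 2373 = (3/8 + I*sqrt(111142)/488) + 2373 = 18987/8 + I*sqrt(111142)/488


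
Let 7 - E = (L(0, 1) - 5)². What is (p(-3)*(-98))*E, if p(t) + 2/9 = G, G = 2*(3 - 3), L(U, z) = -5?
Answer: -6076/3 ≈ -2025.3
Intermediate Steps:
E = -93 (E = 7 - (-5 - 5)² = 7 - 1*(-10)² = 7 - 1*100 = 7 - 100 = -93)
G = 0 (G = 2*0 = 0)
p(t) = -2/9 (p(t) = -2/9 + 0 = -2/9)
(p(-3)*(-98))*E = -2/9*(-98)*(-93) = (196/9)*(-93) = -6076/3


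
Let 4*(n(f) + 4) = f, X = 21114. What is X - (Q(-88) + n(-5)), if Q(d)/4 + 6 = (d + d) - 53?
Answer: 88237/4 ≈ 22059.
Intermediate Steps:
n(f) = -4 + f/4
Q(d) = -236 + 8*d (Q(d) = -24 + 4*((d + d) - 53) = -24 + 4*(2*d - 53) = -24 + 4*(-53 + 2*d) = -24 + (-212 + 8*d) = -236 + 8*d)
X - (Q(-88) + n(-5)) = 21114 - ((-236 + 8*(-88)) + (-4 + (¼)*(-5))) = 21114 - ((-236 - 704) + (-4 - 5/4)) = 21114 - (-940 - 21/4) = 21114 - 1*(-3781/4) = 21114 + 3781/4 = 88237/4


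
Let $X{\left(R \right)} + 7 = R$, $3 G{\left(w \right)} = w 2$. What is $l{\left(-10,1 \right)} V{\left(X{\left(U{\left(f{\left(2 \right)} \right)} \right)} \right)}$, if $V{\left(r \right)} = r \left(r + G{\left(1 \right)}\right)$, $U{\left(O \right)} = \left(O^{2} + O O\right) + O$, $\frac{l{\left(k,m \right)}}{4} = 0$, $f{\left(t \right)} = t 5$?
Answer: $0$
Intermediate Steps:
$f{\left(t \right)} = 5 t$
$l{\left(k,m \right)} = 0$ ($l{\left(k,m \right)} = 4 \cdot 0 = 0$)
$U{\left(O \right)} = O + 2 O^{2}$ ($U{\left(O \right)} = \left(O^{2} + O^{2}\right) + O = 2 O^{2} + O = O + 2 O^{2}$)
$G{\left(w \right)} = \frac{2 w}{3}$ ($G{\left(w \right)} = \frac{w 2}{3} = \frac{2 w}{3}$)
$X{\left(R \right)} = -7 + R$
$V{\left(r \right)} = r \left(\frac{2}{3} + r\right)$ ($V{\left(r \right)} = r \left(r + \frac{2}{3} \cdot 1\right) = r \left(r + \frac{2}{3}\right) = r \left(\frac{2}{3} + r\right)$)
$l{\left(-10,1 \right)} V{\left(X{\left(U{\left(f{\left(2 \right)} \right)} \right)} \right)} = 0 \frac{\left(-7 + 5 \cdot 2 \left(1 + 2 \cdot 5 \cdot 2\right)\right) \left(2 + 3 \left(-7 + 5 \cdot 2 \left(1 + 2 \cdot 5 \cdot 2\right)\right)\right)}{3} = 0 \frac{\left(-7 + 10 \left(1 + 2 \cdot 10\right)\right) \left(2 + 3 \left(-7 + 10 \left(1 + 2 \cdot 10\right)\right)\right)}{3} = 0 \frac{\left(-7 + 10 \left(1 + 20\right)\right) \left(2 + 3 \left(-7 + 10 \left(1 + 20\right)\right)\right)}{3} = 0 \frac{\left(-7 + 10 \cdot 21\right) \left(2 + 3 \left(-7 + 10 \cdot 21\right)\right)}{3} = 0 \frac{\left(-7 + 210\right) \left(2 + 3 \left(-7 + 210\right)\right)}{3} = 0 \cdot \frac{1}{3} \cdot 203 \left(2 + 3 \cdot 203\right) = 0 \cdot \frac{1}{3} \cdot 203 \left(2 + 609\right) = 0 \cdot \frac{1}{3} \cdot 203 \cdot 611 = 0 \cdot \frac{124033}{3} = 0$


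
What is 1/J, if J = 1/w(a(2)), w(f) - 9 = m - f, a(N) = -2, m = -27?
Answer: -16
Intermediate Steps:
w(f) = -18 - f (w(f) = 9 + (-27 - f) = -18 - f)
J = -1/16 (J = 1/(-18 - 1*(-2)) = 1/(-18 + 2) = 1/(-16) = -1/16 ≈ -0.062500)
1/J = 1/(-1/16) = -16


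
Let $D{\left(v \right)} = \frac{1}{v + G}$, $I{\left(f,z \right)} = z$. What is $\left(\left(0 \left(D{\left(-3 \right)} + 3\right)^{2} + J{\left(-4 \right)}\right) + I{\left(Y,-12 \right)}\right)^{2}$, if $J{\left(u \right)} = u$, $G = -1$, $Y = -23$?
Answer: $256$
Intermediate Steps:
$D{\left(v \right)} = \frac{1}{-1 + v}$ ($D{\left(v \right)} = \frac{1}{v - 1} = \frac{1}{-1 + v}$)
$\left(\left(0 \left(D{\left(-3 \right)} + 3\right)^{2} + J{\left(-4 \right)}\right) + I{\left(Y,-12 \right)}\right)^{2} = \left(\left(0 \left(\frac{1}{-1 - 3} + 3\right)^{2} - 4\right) - 12\right)^{2} = \left(\left(0 \left(\frac{1}{-4} + 3\right)^{2} - 4\right) - 12\right)^{2} = \left(\left(0 \left(- \frac{1}{4} + 3\right)^{2} - 4\right) - 12\right)^{2} = \left(\left(0 \left(\frac{11}{4}\right)^{2} - 4\right) - 12\right)^{2} = \left(\left(0 \cdot \frac{121}{16} - 4\right) - 12\right)^{2} = \left(\left(0 - 4\right) - 12\right)^{2} = \left(-4 - 12\right)^{2} = \left(-16\right)^{2} = 256$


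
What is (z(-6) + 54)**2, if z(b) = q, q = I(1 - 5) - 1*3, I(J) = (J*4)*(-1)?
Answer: 4489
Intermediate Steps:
I(J) = -4*J (I(J) = (4*J)*(-1) = -4*J)
q = 13 (q = -4*(1 - 5) - 1*3 = -4*(-4) - 3 = 16 - 3 = 13)
z(b) = 13
(z(-6) + 54)**2 = (13 + 54)**2 = 67**2 = 4489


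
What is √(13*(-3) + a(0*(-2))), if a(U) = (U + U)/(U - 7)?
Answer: I*√39 ≈ 6.245*I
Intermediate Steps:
a(U) = 2*U/(-7 + U) (a(U) = (2*U)/(-7 + U) = 2*U/(-7 + U))
√(13*(-3) + a(0*(-2))) = √(13*(-3) + 2*(0*(-2))/(-7 + 0*(-2))) = √(-39 + 2*0/(-7 + 0)) = √(-39 + 2*0/(-7)) = √(-39 + 2*0*(-⅐)) = √(-39 + 0) = √(-39) = I*√39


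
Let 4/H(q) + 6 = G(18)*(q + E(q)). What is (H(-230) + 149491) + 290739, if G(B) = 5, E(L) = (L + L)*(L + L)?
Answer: 116313608531/264211 ≈ 4.4023e+5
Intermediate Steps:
E(L) = 4*L**2 (E(L) = (2*L)*(2*L) = 4*L**2)
H(q) = 4/(-6 + 5*q + 20*q**2) (H(q) = 4/(-6 + 5*(q + 4*q**2)) = 4/(-6 + (5*q + 20*q**2)) = 4/(-6 + 5*q + 20*q**2))
(H(-230) + 149491) + 290739 = (4/(-6 + 5*(-230) + 20*(-230)**2) + 149491) + 290739 = (4/(-6 - 1150 + 20*52900) + 149491) + 290739 = (4/(-6 - 1150 + 1058000) + 149491) + 290739 = (4/1056844 + 149491) + 290739 = (4*(1/1056844) + 149491) + 290739 = (1/264211 + 149491) + 290739 = 39497166602/264211 + 290739 = 116313608531/264211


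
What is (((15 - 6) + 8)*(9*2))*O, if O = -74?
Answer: -22644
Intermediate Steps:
(((15 - 6) + 8)*(9*2))*O = (((15 - 6) + 8)*(9*2))*(-74) = ((9 + 8)*18)*(-74) = (17*18)*(-74) = 306*(-74) = -22644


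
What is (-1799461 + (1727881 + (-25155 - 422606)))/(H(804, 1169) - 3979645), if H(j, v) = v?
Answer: 519341/3978476 ≈ 0.13054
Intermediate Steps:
(-1799461 + (1727881 + (-25155 - 422606)))/(H(804, 1169) - 3979645) = (-1799461 + (1727881 + (-25155 - 422606)))/(1169 - 3979645) = (-1799461 + (1727881 - 447761))/(-3978476) = (-1799461 + 1280120)*(-1/3978476) = -519341*(-1/3978476) = 519341/3978476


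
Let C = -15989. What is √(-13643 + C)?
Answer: 8*I*√463 ≈ 172.14*I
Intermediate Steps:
√(-13643 + C) = √(-13643 - 15989) = √(-29632) = 8*I*√463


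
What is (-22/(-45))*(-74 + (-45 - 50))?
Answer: -3718/45 ≈ -82.622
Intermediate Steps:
(-22/(-45))*(-74 + (-45 - 50)) = (-22*(-1/45))*(-74 - 95) = (22/45)*(-169) = -3718/45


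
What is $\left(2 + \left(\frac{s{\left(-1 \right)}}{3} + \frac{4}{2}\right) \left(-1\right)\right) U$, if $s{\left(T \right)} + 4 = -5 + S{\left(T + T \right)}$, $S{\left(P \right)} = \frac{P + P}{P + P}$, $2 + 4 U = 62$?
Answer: $40$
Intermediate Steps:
$U = 15$ ($U = - \frac{1}{2} + \frac{1}{4} \cdot 62 = - \frac{1}{2} + \frac{31}{2} = 15$)
$S{\left(P \right)} = 1$ ($S{\left(P \right)} = \frac{2 P}{2 P} = 2 P \frac{1}{2 P} = 1$)
$s{\left(T \right)} = -8$ ($s{\left(T \right)} = -4 + \left(-5 + 1\right) = -4 - 4 = -8$)
$\left(2 + \left(\frac{s{\left(-1 \right)}}{3} + \frac{4}{2}\right) \left(-1\right)\right) U = \left(2 + \left(- \frac{8}{3} + \frac{4}{2}\right) \left(-1\right)\right) 15 = \left(2 + \left(\left(-8\right) \frac{1}{3} + 4 \cdot \frac{1}{2}\right) \left(-1\right)\right) 15 = \left(2 + \left(- \frac{8}{3} + 2\right) \left(-1\right)\right) 15 = \left(2 - - \frac{2}{3}\right) 15 = \left(2 + \frac{2}{3}\right) 15 = \frac{8}{3} \cdot 15 = 40$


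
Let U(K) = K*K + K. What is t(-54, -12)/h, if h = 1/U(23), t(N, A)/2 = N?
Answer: -59616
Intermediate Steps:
t(N, A) = 2*N
U(K) = K + K**2 (U(K) = K**2 + K = K + K**2)
h = 1/552 (h = 1/(23*(1 + 23)) = 1/(23*24) = 1/552 ≈ 0.0018116)
t(-54, -12)/h = (2*(-54))/(1/552) = -108*552 = -59616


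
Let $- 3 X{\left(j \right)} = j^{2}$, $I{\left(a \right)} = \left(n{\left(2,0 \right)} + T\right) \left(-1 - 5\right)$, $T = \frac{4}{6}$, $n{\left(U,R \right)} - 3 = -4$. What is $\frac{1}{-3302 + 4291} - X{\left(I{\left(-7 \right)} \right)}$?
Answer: $\frac{3959}{2967} \approx 1.3343$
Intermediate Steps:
$n{\left(U,R \right)} = -1$ ($n{\left(U,R \right)} = 3 - 4 = -1$)
$T = \frac{2}{3}$ ($T = 4 \cdot \frac{1}{6} = \frac{2}{3} \approx 0.66667$)
$I{\left(a \right)} = 2$ ($I{\left(a \right)} = \left(-1 + \frac{2}{3}\right) \left(-1 - 5\right) = \left(- \frac{1}{3}\right) \left(-6\right) = 2$)
$X{\left(j \right)} = - \frac{j^{2}}{3}$
$\frac{1}{-3302 + 4291} - X{\left(I{\left(-7 \right)} \right)} = \frac{1}{-3302 + 4291} - - \frac{2^{2}}{3} = \frac{1}{989} - \left(- \frac{1}{3}\right) 4 = \frac{1}{989} - - \frac{4}{3} = \frac{1}{989} + \frac{4}{3} = \frac{3959}{2967}$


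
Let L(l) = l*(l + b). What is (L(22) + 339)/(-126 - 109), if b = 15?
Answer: -1153/235 ≈ -4.9064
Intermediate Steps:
L(l) = l*(15 + l) (L(l) = l*(l + 15) = l*(15 + l))
(L(22) + 339)/(-126 - 109) = (22*(15 + 22) + 339)/(-126 - 109) = (22*37 + 339)/(-235) = (814 + 339)*(-1/235) = 1153*(-1/235) = -1153/235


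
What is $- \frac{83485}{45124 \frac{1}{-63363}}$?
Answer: $\frac{5289860055}{45124} \approx 1.1723 \cdot 10^{5}$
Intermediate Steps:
$- \frac{83485}{45124 \frac{1}{-63363}} = - \frac{83485}{45124 \left(- \frac{1}{63363}\right)} = - \frac{83485}{- \frac{45124}{63363}} = \left(-83485\right) \left(- \frac{63363}{45124}\right) = \frac{5289860055}{45124}$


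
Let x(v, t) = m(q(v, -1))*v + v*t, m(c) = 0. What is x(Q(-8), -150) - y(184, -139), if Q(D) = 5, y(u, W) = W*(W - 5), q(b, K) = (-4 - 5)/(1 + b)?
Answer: -20766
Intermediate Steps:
q(b, K) = -9/(1 + b)
y(u, W) = W*(-5 + W)
x(v, t) = t*v (x(v, t) = 0*v + v*t = 0 + t*v = t*v)
x(Q(-8), -150) - y(184, -139) = -150*5 - (-139)*(-5 - 139) = -750 - (-139)*(-144) = -750 - 1*20016 = -750 - 20016 = -20766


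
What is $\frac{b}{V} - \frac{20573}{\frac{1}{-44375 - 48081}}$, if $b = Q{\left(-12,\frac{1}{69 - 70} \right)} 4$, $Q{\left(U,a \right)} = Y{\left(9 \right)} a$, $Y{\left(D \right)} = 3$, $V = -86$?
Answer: $\frac{81790183390}{43} \approx 1.9021 \cdot 10^{9}$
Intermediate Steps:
$Q{\left(U,a \right)} = 3 a$
$b = -12$ ($b = \frac{3}{69 - 70} \cdot 4 = \frac{3}{-1} \cdot 4 = 3 \left(-1\right) 4 = \left(-3\right) 4 = -12$)
$\frac{b}{V} - \frac{20573}{\frac{1}{-44375 - 48081}} = - \frac{12}{-86} - \frac{20573}{\frac{1}{-44375 - 48081}} = \left(-12\right) \left(- \frac{1}{86}\right) - \frac{20573}{\frac{1}{-92456}} = \frac{6}{43} - \frac{20573}{- \frac{1}{92456}} = \frac{6}{43} - -1902097288 = \frac{6}{43} + 1902097288 = \frac{81790183390}{43}$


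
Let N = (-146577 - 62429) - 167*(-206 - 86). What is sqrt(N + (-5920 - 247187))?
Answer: I*sqrt(413349) ≈ 642.92*I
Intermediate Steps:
N = -160242 (N = -209006 - 167*(-292) = -209006 + 48764 = -160242)
sqrt(N + (-5920 - 247187)) = sqrt(-160242 + (-5920 - 247187)) = sqrt(-160242 - 253107) = sqrt(-413349) = I*sqrt(413349)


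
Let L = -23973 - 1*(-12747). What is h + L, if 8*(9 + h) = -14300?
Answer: -26045/2 ≈ -13023.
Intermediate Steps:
h = -3593/2 (h = -9 + (⅛)*(-14300) = -9 - 3575/2 = -3593/2 ≈ -1796.5)
L = -11226 (L = -23973 + 12747 = -11226)
h + L = -3593/2 - 11226 = -26045/2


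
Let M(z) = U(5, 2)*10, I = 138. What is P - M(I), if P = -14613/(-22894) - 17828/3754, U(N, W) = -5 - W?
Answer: 2831394145/42972038 ≈ 65.889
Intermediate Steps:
P = -176648515/42972038 (P = -14613*(-1/22894) - 17828*1/3754 = 14613/22894 - 8914/1877 = -176648515/42972038 ≈ -4.1108)
M(z) = -70 (M(z) = (-5 - 1*2)*10 = (-5 - 2)*10 = -7*10 = -70)
P - M(I) = -176648515/42972038 - 1*(-70) = -176648515/42972038 + 70 = 2831394145/42972038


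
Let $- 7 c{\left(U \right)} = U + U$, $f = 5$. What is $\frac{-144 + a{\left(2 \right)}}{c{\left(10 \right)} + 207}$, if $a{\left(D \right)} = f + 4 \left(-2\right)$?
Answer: $- \frac{1029}{1429} \approx -0.72008$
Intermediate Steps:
$c{\left(U \right)} = - \frac{2 U}{7}$ ($c{\left(U \right)} = - \frac{U + U}{7} = - \frac{2 U}{7}$)
$a{\left(D \right)} = -3$ ($a{\left(D \right)} = 5 + 4 \left(-2\right) = 5 - 8 = -3$)
$\frac{-144 + a{\left(2 \right)}}{c{\left(10 \right)} + 207} = \frac{-144 - 3}{\left(- \frac{2}{7}\right) 10 + 207} = - \frac{147}{- \frac{20}{7} + 207} = - \frac{147}{\frac{1429}{7}} = \left(-147\right) \frac{7}{1429} = - \frac{1029}{1429}$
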